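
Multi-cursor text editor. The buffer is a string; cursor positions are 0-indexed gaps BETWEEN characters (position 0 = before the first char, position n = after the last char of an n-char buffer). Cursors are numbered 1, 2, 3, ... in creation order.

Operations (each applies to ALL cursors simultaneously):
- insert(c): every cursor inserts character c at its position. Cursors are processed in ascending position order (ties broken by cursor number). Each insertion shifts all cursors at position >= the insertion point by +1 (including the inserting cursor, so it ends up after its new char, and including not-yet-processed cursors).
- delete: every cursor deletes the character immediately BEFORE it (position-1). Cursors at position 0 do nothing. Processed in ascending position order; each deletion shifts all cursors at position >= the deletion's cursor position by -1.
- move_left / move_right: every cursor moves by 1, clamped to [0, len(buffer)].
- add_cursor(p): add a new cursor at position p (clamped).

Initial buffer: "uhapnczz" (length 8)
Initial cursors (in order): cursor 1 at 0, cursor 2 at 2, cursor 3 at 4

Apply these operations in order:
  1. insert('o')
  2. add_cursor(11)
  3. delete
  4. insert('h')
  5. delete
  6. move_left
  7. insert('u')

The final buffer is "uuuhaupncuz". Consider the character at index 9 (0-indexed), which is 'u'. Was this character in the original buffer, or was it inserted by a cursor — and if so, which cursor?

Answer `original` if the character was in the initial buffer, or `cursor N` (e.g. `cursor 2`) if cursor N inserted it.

Answer: cursor 4

Derivation:
After op 1 (insert('o')): buffer="ouhoaponczz" (len 11), cursors c1@1 c2@4 c3@7, authorship 1..2..3....
After op 2 (add_cursor(11)): buffer="ouhoaponczz" (len 11), cursors c1@1 c2@4 c3@7 c4@11, authorship 1..2..3....
After op 3 (delete): buffer="uhapncz" (len 7), cursors c1@0 c2@2 c3@4 c4@7, authorship .......
After op 4 (insert('h')): buffer="huhhaphnczh" (len 11), cursors c1@1 c2@4 c3@7 c4@11, authorship 1..2..3...4
After op 5 (delete): buffer="uhapncz" (len 7), cursors c1@0 c2@2 c3@4 c4@7, authorship .......
After op 6 (move_left): buffer="uhapncz" (len 7), cursors c1@0 c2@1 c3@3 c4@6, authorship .......
After op 7 (insert('u')): buffer="uuuhaupncuz" (len 11), cursors c1@1 c2@3 c3@6 c4@10, authorship 1.2..3...4.
Authorship (.=original, N=cursor N): 1 . 2 . . 3 . . . 4 .
Index 9: author = 4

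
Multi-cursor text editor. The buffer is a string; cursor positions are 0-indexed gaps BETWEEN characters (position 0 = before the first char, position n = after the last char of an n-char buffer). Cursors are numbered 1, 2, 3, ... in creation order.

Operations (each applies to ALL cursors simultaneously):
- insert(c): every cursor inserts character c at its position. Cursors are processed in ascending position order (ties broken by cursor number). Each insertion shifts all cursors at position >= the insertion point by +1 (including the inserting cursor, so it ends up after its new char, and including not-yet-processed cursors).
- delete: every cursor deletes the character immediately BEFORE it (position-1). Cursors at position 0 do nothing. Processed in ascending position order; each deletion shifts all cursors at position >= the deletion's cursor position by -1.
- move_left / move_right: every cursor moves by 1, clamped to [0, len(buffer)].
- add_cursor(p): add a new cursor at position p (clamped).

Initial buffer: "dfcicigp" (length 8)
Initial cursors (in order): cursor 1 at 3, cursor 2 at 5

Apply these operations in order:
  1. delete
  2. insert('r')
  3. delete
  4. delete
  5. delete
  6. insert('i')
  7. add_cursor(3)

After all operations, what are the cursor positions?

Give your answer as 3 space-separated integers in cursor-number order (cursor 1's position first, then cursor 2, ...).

Answer: 2 2 3

Derivation:
After op 1 (delete): buffer="dfiigp" (len 6), cursors c1@2 c2@3, authorship ......
After op 2 (insert('r')): buffer="dfririgp" (len 8), cursors c1@3 c2@5, authorship ..1.2...
After op 3 (delete): buffer="dfiigp" (len 6), cursors c1@2 c2@3, authorship ......
After op 4 (delete): buffer="digp" (len 4), cursors c1@1 c2@1, authorship ....
After op 5 (delete): buffer="igp" (len 3), cursors c1@0 c2@0, authorship ...
After op 6 (insert('i')): buffer="iiigp" (len 5), cursors c1@2 c2@2, authorship 12...
After op 7 (add_cursor(3)): buffer="iiigp" (len 5), cursors c1@2 c2@2 c3@3, authorship 12...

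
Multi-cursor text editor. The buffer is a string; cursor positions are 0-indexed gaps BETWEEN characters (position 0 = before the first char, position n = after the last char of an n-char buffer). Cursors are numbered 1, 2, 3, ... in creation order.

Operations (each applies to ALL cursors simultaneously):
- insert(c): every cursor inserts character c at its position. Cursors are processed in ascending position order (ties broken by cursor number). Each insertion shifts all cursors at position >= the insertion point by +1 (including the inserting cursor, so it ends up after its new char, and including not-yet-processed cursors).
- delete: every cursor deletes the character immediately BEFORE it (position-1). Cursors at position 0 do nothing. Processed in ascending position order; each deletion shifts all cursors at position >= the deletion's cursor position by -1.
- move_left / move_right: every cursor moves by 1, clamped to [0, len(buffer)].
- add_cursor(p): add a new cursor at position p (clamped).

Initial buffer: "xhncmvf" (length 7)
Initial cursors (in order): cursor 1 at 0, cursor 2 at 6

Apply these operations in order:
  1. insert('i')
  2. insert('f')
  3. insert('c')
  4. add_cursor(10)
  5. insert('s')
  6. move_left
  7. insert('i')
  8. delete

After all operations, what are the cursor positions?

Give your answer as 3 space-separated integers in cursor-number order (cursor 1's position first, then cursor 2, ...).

After op 1 (insert('i')): buffer="ixhncmvif" (len 9), cursors c1@1 c2@8, authorship 1......2.
After op 2 (insert('f')): buffer="ifxhncmviff" (len 11), cursors c1@2 c2@10, authorship 11......22.
After op 3 (insert('c')): buffer="ifcxhncmvifcf" (len 13), cursors c1@3 c2@12, authorship 111......222.
After op 4 (add_cursor(10)): buffer="ifcxhncmvifcf" (len 13), cursors c1@3 c3@10 c2@12, authorship 111......222.
After op 5 (insert('s')): buffer="ifcsxhncmvisfcsf" (len 16), cursors c1@4 c3@12 c2@15, authorship 1111......23222.
After op 6 (move_left): buffer="ifcsxhncmvisfcsf" (len 16), cursors c1@3 c3@11 c2@14, authorship 1111......23222.
After op 7 (insert('i')): buffer="ifcisxhncmviisfcisf" (len 19), cursors c1@4 c3@13 c2@17, authorship 11111......2332222.
After op 8 (delete): buffer="ifcsxhncmvisfcsf" (len 16), cursors c1@3 c3@11 c2@14, authorship 1111......23222.

Answer: 3 14 11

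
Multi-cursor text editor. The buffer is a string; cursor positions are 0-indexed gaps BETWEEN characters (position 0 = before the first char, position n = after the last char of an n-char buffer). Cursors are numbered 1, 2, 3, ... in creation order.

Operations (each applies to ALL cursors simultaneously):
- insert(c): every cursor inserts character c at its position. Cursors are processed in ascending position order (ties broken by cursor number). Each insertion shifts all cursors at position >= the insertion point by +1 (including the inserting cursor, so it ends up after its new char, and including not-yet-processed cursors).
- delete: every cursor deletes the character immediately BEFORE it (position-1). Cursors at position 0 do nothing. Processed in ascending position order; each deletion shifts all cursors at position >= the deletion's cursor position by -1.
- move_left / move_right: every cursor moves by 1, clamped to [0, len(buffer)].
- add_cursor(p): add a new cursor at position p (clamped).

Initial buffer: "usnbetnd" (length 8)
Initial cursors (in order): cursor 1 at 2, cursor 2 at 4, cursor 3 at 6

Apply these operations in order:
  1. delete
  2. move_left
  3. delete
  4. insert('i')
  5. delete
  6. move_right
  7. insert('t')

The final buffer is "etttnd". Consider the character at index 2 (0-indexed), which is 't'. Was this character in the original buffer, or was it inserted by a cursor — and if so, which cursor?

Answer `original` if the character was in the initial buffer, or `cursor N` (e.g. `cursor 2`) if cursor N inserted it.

After op 1 (delete): buffer="unend" (len 5), cursors c1@1 c2@2 c3@3, authorship .....
After op 2 (move_left): buffer="unend" (len 5), cursors c1@0 c2@1 c3@2, authorship .....
After op 3 (delete): buffer="end" (len 3), cursors c1@0 c2@0 c3@0, authorship ...
After op 4 (insert('i')): buffer="iiiend" (len 6), cursors c1@3 c2@3 c3@3, authorship 123...
After op 5 (delete): buffer="end" (len 3), cursors c1@0 c2@0 c3@0, authorship ...
After op 6 (move_right): buffer="end" (len 3), cursors c1@1 c2@1 c3@1, authorship ...
After op 7 (insert('t')): buffer="etttnd" (len 6), cursors c1@4 c2@4 c3@4, authorship .123..
Authorship (.=original, N=cursor N): . 1 2 3 . .
Index 2: author = 2

Answer: cursor 2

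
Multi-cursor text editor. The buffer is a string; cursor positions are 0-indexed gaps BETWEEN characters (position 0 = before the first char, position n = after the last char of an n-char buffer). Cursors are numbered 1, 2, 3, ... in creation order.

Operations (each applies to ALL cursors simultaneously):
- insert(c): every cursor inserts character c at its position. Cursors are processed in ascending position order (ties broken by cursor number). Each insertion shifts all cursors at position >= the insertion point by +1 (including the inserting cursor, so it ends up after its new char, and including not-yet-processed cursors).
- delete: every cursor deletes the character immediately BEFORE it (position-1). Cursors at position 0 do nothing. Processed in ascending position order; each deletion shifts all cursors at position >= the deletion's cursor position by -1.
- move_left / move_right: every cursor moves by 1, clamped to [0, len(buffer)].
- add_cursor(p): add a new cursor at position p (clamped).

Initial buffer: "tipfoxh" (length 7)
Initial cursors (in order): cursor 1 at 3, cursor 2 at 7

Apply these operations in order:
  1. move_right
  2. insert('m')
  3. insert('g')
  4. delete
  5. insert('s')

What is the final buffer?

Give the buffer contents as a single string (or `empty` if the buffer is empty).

Answer: tipfmsoxhms

Derivation:
After op 1 (move_right): buffer="tipfoxh" (len 7), cursors c1@4 c2@7, authorship .......
After op 2 (insert('m')): buffer="tipfmoxhm" (len 9), cursors c1@5 c2@9, authorship ....1...2
After op 3 (insert('g')): buffer="tipfmgoxhmg" (len 11), cursors c1@6 c2@11, authorship ....11...22
After op 4 (delete): buffer="tipfmoxhm" (len 9), cursors c1@5 c2@9, authorship ....1...2
After op 5 (insert('s')): buffer="tipfmsoxhms" (len 11), cursors c1@6 c2@11, authorship ....11...22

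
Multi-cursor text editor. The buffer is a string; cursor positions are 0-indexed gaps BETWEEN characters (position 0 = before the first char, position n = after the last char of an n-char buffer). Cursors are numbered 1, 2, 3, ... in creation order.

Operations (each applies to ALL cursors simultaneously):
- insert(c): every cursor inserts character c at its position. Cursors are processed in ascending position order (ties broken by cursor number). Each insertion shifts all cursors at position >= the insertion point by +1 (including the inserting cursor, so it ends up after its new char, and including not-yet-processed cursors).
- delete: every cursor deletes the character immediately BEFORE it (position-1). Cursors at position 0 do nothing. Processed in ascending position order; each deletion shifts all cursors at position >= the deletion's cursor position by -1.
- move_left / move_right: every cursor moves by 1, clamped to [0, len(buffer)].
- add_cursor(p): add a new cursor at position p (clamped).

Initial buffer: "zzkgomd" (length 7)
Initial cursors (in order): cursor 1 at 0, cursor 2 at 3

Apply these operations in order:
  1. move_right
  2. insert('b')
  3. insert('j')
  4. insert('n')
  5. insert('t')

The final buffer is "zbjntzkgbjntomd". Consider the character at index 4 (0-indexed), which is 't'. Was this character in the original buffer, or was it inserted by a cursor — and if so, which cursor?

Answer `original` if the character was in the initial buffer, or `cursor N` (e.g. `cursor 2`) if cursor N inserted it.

Answer: cursor 1

Derivation:
After op 1 (move_right): buffer="zzkgomd" (len 7), cursors c1@1 c2@4, authorship .......
After op 2 (insert('b')): buffer="zbzkgbomd" (len 9), cursors c1@2 c2@6, authorship .1...2...
After op 3 (insert('j')): buffer="zbjzkgbjomd" (len 11), cursors c1@3 c2@8, authorship .11...22...
After op 4 (insert('n')): buffer="zbjnzkgbjnomd" (len 13), cursors c1@4 c2@10, authorship .111...222...
After op 5 (insert('t')): buffer="zbjntzkgbjntomd" (len 15), cursors c1@5 c2@12, authorship .1111...2222...
Authorship (.=original, N=cursor N): . 1 1 1 1 . . . 2 2 2 2 . . .
Index 4: author = 1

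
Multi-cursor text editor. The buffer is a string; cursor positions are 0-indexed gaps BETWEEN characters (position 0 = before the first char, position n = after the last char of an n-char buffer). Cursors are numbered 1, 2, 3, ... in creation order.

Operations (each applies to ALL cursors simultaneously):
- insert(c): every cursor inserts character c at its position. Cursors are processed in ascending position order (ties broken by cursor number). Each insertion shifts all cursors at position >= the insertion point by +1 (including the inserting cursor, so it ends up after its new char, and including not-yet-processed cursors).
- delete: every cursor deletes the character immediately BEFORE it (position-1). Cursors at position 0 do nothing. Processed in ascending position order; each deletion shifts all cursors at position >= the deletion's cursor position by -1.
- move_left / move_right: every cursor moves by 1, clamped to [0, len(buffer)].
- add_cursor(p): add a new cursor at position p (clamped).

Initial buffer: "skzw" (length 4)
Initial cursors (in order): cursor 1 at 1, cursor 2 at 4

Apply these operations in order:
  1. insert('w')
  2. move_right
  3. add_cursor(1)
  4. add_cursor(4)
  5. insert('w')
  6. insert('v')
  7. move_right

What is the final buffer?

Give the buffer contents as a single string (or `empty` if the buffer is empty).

Answer: swvwkwvzwvwwwv

Derivation:
After op 1 (insert('w')): buffer="swkzww" (len 6), cursors c1@2 c2@6, authorship .1...2
After op 2 (move_right): buffer="swkzww" (len 6), cursors c1@3 c2@6, authorship .1...2
After op 3 (add_cursor(1)): buffer="swkzww" (len 6), cursors c3@1 c1@3 c2@6, authorship .1...2
After op 4 (add_cursor(4)): buffer="swkzww" (len 6), cursors c3@1 c1@3 c4@4 c2@6, authorship .1...2
After op 5 (insert('w')): buffer="swwkwzwwww" (len 10), cursors c3@2 c1@5 c4@7 c2@10, authorship .31.1.4.22
After op 6 (insert('v')): buffer="swvwkwvzwvwwwv" (len 14), cursors c3@3 c1@7 c4@10 c2@14, authorship .331.11.44.222
After op 7 (move_right): buffer="swvwkwvzwvwwwv" (len 14), cursors c3@4 c1@8 c4@11 c2@14, authorship .331.11.44.222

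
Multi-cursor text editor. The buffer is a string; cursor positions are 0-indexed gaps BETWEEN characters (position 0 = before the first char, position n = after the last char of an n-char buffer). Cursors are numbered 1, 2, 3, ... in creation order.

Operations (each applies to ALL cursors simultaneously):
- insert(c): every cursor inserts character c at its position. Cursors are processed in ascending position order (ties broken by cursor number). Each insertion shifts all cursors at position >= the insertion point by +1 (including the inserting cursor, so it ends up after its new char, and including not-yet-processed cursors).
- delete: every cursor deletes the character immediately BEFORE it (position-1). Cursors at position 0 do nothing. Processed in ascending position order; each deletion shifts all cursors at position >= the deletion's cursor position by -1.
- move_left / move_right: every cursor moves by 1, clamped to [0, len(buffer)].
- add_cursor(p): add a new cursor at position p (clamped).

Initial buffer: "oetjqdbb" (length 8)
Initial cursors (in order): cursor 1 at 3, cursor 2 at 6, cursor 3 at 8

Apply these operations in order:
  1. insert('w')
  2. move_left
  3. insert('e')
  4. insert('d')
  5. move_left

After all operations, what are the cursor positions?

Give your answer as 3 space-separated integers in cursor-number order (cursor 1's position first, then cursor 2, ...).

After op 1 (insert('w')): buffer="oetwjqdwbbw" (len 11), cursors c1@4 c2@8 c3@11, authorship ...1...2..3
After op 2 (move_left): buffer="oetwjqdwbbw" (len 11), cursors c1@3 c2@7 c3@10, authorship ...1...2..3
After op 3 (insert('e')): buffer="oetewjqdewbbew" (len 14), cursors c1@4 c2@9 c3@13, authorship ...11...22..33
After op 4 (insert('d')): buffer="oetedwjqdedwbbedw" (len 17), cursors c1@5 c2@11 c3@16, authorship ...111...222..333
After op 5 (move_left): buffer="oetedwjqdedwbbedw" (len 17), cursors c1@4 c2@10 c3@15, authorship ...111...222..333

Answer: 4 10 15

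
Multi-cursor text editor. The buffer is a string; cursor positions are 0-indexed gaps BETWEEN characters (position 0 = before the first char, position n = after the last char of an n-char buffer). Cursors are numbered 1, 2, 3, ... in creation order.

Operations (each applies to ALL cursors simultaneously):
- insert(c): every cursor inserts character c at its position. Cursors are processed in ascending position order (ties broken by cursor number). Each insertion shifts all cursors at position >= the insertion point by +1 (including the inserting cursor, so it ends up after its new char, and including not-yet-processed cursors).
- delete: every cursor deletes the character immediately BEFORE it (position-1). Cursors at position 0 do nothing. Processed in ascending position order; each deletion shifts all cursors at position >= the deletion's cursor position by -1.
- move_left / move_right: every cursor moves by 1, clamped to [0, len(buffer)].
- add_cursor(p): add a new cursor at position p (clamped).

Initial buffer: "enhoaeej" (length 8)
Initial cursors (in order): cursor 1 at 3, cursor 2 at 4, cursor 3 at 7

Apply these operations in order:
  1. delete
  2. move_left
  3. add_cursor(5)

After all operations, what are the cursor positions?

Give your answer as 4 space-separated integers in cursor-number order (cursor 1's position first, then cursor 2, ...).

After op 1 (delete): buffer="enaej" (len 5), cursors c1@2 c2@2 c3@4, authorship .....
After op 2 (move_left): buffer="enaej" (len 5), cursors c1@1 c2@1 c3@3, authorship .....
After op 3 (add_cursor(5)): buffer="enaej" (len 5), cursors c1@1 c2@1 c3@3 c4@5, authorship .....

Answer: 1 1 3 5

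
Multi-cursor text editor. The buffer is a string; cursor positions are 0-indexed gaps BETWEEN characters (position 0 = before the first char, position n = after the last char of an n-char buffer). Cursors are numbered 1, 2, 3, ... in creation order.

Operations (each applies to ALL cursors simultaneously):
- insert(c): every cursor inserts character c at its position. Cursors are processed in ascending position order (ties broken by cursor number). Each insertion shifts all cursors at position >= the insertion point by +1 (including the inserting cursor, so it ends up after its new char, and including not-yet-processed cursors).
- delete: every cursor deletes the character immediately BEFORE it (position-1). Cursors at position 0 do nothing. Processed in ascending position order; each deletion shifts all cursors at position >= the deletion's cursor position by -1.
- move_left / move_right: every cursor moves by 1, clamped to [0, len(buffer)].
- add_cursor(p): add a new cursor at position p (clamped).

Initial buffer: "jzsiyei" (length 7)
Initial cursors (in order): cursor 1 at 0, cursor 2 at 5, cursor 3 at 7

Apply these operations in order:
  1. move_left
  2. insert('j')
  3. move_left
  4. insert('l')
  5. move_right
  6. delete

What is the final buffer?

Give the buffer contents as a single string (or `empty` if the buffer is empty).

After op 1 (move_left): buffer="jzsiyei" (len 7), cursors c1@0 c2@4 c3@6, authorship .......
After op 2 (insert('j')): buffer="jjzsijyeji" (len 10), cursors c1@1 c2@6 c3@9, authorship 1....2..3.
After op 3 (move_left): buffer="jjzsijyeji" (len 10), cursors c1@0 c2@5 c3@8, authorship 1....2..3.
After op 4 (insert('l')): buffer="ljjzsiljyelji" (len 13), cursors c1@1 c2@7 c3@11, authorship 11....22..33.
After op 5 (move_right): buffer="ljjzsiljyelji" (len 13), cursors c1@2 c2@8 c3@12, authorship 11....22..33.
After op 6 (delete): buffer="ljzsilyeli" (len 10), cursors c1@1 c2@6 c3@9, authorship 1....2..3.

Answer: ljzsilyeli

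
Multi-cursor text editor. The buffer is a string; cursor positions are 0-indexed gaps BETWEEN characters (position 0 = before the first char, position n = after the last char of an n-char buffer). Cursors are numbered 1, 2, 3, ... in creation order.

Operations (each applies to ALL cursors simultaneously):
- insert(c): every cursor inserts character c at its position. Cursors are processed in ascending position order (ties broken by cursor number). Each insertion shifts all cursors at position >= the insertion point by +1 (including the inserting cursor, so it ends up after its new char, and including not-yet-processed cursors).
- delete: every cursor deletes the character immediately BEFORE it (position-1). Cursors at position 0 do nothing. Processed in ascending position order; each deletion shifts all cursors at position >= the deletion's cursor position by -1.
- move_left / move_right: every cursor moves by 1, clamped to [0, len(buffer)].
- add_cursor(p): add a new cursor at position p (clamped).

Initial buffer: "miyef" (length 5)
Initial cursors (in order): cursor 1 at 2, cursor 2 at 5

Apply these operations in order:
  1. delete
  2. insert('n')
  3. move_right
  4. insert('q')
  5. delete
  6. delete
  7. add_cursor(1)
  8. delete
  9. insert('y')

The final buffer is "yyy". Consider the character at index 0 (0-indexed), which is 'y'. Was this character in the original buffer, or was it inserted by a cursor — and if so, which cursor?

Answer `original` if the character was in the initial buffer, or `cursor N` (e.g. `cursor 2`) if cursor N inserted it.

After op 1 (delete): buffer="mye" (len 3), cursors c1@1 c2@3, authorship ...
After op 2 (insert('n')): buffer="mnyen" (len 5), cursors c1@2 c2@5, authorship .1..2
After op 3 (move_right): buffer="mnyen" (len 5), cursors c1@3 c2@5, authorship .1..2
After op 4 (insert('q')): buffer="mnyqenq" (len 7), cursors c1@4 c2@7, authorship .1.1.22
After op 5 (delete): buffer="mnyen" (len 5), cursors c1@3 c2@5, authorship .1..2
After op 6 (delete): buffer="mne" (len 3), cursors c1@2 c2@3, authorship .1.
After op 7 (add_cursor(1)): buffer="mne" (len 3), cursors c3@1 c1@2 c2@3, authorship .1.
After op 8 (delete): buffer="" (len 0), cursors c1@0 c2@0 c3@0, authorship 
After op 9 (insert('y')): buffer="yyy" (len 3), cursors c1@3 c2@3 c3@3, authorship 123
Authorship (.=original, N=cursor N): 1 2 3
Index 0: author = 1

Answer: cursor 1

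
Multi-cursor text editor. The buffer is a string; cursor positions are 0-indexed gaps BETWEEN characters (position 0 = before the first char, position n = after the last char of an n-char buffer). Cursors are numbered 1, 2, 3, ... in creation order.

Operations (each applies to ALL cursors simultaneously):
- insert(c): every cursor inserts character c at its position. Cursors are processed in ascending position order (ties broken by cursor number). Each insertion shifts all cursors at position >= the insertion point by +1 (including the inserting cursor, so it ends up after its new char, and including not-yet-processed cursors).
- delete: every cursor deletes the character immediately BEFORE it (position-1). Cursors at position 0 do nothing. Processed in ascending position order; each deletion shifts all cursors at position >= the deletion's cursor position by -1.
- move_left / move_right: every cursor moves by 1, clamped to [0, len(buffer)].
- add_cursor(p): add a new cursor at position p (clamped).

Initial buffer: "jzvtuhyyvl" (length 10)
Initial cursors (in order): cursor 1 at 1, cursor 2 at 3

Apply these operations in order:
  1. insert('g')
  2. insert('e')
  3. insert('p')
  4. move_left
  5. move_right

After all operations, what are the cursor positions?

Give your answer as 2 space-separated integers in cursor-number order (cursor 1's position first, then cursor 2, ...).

Answer: 4 9

Derivation:
After op 1 (insert('g')): buffer="jgzvgtuhyyvl" (len 12), cursors c1@2 c2@5, authorship .1..2.......
After op 2 (insert('e')): buffer="jgezvgetuhyyvl" (len 14), cursors c1@3 c2@7, authorship .11..22.......
After op 3 (insert('p')): buffer="jgepzvgeptuhyyvl" (len 16), cursors c1@4 c2@9, authorship .111..222.......
After op 4 (move_left): buffer="jgepzvgeptuhyyvl" (len 16), cursors c1@3 c2@8, authorship .111..222.......
After op 5 (move_right): buffer="jgepzvgeptuhyyvl" (len 16), cursors c1@4 c2@9, authorship .111..222.......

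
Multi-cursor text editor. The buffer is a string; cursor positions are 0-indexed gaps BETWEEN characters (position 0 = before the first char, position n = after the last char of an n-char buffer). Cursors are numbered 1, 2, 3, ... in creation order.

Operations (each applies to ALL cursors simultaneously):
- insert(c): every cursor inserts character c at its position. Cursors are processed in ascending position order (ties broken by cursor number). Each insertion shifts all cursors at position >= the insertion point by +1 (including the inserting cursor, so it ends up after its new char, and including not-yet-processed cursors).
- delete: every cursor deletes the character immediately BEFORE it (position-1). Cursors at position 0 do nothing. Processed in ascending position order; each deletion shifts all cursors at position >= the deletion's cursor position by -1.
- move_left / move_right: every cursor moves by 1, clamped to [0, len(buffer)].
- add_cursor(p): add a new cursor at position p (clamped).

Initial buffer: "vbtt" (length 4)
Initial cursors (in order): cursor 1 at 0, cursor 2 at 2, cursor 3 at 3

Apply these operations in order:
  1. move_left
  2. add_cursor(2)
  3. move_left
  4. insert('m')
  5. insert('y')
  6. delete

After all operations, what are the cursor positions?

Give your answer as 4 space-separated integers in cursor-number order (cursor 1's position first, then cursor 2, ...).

Answer: 2 2 5 5

Derivation:
After op 1 (move_left): buffer="vbtt" (len 4), cursors c1@0 c2@1 c3@2, authorship ....
After op 2 (add_cursor(2)): buffer="vbtt" (len 4), cursors c1@0 c2@1 c3@2 c4@2, authorship ....
After op 3 (move_left): buffer="vbtt" (len 4), cursors c1@0 c2@0 c3@1 c4@1, authorship ....
After op 4 (insert('m')): buffer="mmvmmbtt" (len 8), cursors c1@2 c2@2 c3@5 c4@5, authorship 12.34...
After op 5 (insert('y')): buffer="mmyyvmmyybtt" (len 12), cursors c1@4 c2@4 c3@9 c4@9, authorship 1212.3434...
After op 6 (delete): buffer="mmvmmbtt" (len 8), cursors c1@2 c2@2 c3@5 c4@5, authorship 12.34...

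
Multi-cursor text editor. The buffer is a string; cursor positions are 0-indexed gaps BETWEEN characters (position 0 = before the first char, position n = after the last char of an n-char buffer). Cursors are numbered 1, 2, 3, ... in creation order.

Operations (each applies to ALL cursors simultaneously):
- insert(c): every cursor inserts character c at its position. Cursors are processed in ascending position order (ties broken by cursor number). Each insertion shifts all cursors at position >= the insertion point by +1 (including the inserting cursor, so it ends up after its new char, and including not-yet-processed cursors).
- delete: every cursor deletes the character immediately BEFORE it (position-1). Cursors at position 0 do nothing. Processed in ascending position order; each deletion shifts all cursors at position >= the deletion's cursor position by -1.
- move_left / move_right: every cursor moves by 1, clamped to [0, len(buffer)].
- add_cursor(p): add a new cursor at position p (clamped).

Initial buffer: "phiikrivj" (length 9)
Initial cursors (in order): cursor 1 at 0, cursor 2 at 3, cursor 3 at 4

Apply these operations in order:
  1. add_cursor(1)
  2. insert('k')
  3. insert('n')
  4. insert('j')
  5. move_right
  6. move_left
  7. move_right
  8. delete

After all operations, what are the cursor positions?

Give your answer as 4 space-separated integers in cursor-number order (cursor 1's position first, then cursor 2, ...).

After op 1 (add_cursor(1)): buffer="phiikrivj" (len 9), cursors c1@0 c4@1 c2@3 c3@4, authorship .........
After op 2 (insert('k')): buffer="kpkhikikkrivj" (len 13), cursors c1@1 c4@3 c2@6 c3@8, authorship 1.4..2.3.....
After op 3 (insert('n')): buffer="knpknhikniknkrivj" (len 17), cursors c1@2 c4@5 c2@9 c3@12, authorship 11.44..22.33.....
After op 4 (insert('j')): buffer="knjpknjhiknjiknjkrivj" (len 21), cursors c1@3 c4@7 c2@12 c3@16, authorship 111.444..222.333.....
After op 5 (move_right): buffer="knjpknjhiknjiknjkrivj" (len 21), cursors c1@4 c4@8 c2@13 c3@17, authorship 111.444..222.333.....
After op 6 (move_left): buffer="knjpknjhiknjiknjkrivj" (len 21), cursors c1@3 c4@7 c2@12 c3@16, authorship 111.444..222.333.....
After op 7 (move_right): buffer="knjpknjhiknjiknjkrivj" (len 21), cursors c1@4 c4@8 c2@13 c3@17, authorship 111.444..222.333.....
After op 8 (delete): buffer="knjknjiknjknjrivj" (len 17), cursors c1@3 c4@6 c2@10 c3@13, authorship 111444.222333....

Answer: 3 10 13 6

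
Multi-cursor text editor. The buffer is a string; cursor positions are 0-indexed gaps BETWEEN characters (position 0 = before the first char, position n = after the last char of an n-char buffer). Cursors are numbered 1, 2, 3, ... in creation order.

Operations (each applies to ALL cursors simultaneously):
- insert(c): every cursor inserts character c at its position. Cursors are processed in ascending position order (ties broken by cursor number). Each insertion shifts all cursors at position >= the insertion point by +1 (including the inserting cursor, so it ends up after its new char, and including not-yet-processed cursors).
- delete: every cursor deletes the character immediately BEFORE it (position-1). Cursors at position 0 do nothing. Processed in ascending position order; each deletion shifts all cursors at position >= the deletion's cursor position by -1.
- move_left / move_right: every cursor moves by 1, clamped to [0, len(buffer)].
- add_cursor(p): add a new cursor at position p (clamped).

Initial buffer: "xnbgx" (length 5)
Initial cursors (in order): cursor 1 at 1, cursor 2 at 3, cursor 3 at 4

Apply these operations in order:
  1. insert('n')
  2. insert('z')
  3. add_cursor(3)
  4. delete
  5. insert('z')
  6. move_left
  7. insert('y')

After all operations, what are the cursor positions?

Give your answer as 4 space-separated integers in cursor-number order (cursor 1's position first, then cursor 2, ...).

Answer: 4 9 13 4

Derivation:
After op 1 (insert('n')): buffer="xnnbngnx" (len 8), cursors c1@2 c2@5 c3@7, authorship .1..2.3.
After op 2 (insert('z')): buffer="xnznbnzgnzx" (len 11), cursors c1@3 c2@7 c3@10, authorship .11..22.33.
After op 3 (add_cursor(3)): buffer="xnznbnzgnzx" (len 11), cursors c1@3 c4@3 c2@7 c3@10, authorship .11..22.33.
After op 4 (delete): buffer="xnbngnx" (len 7), cursors c1@1 c4@1 c2@4 c3@6, authorship ...2.3.
After op 5 (insert('z')): buffer="xzznbnzgnzx" (len 11), cursors c1@3 c4@3 c2@7 c3@10, authorship .14..22.33.
After op 6 (move_left): buffer="xzznbnzgnzx" (len 11), cursors c1@2 c4@2 c2@6 c3@9, authorship .14..22.33.
After op 7 (insert('y')): buffer="xzyyznbnyzgnyzx" (len 15), cursors c1@4 c4@4 c2@9 c3@13, authorship .1144..222.333.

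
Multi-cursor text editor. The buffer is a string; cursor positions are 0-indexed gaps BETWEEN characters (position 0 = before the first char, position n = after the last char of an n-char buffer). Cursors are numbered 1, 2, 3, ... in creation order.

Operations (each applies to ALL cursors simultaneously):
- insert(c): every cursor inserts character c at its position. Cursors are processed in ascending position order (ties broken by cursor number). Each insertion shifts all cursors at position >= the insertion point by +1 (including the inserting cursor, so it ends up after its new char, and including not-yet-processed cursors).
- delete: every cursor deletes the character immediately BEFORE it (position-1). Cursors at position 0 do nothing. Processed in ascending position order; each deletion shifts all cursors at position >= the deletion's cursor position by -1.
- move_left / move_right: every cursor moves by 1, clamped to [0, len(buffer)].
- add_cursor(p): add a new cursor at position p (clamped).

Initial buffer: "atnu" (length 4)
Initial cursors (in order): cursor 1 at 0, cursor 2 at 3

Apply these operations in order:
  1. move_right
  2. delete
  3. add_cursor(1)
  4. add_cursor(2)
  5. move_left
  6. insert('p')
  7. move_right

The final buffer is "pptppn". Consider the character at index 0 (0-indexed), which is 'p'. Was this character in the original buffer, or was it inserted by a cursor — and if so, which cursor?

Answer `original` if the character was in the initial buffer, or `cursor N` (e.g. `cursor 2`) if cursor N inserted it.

Answer: cursor 1

Derivation:
After op 1 (move_right): buffer="atnu" (len 4), cursors c1@1 c2@4, authorship ....
After op 2 (delete): buffer="tn" (len 2), cursors c1@0 c2@2, authorship ..
After op 3 (add_cursor(1)): buffer="tn" (len 2), cursors c1@0 c3@1 c2@2, authorship ..
After op 4 (add_cursor(2)): buffer="tn" (len 2), cursors c1@0 c3@1 c2@2 c4@2, authorship ..
After op 5 (move_left): buffer="tn" (len 2), cursors c1@0 c3@0 c2@1 c4@1, authorship ..
After op 6 (insert('p')): buffer="pptppn" (len 6), cursors c1@2 c3@2 c2@5 c4@5, authorship 13.24.
After op 7 (move_right): buffer="pptppn" (len 6), cursors c1@3 c3@3 c2@6 c4@6, authorship 13.24.
Authorship (.=original, N=cursor N): 1 3 . 2 4 .
Index 0: author = 1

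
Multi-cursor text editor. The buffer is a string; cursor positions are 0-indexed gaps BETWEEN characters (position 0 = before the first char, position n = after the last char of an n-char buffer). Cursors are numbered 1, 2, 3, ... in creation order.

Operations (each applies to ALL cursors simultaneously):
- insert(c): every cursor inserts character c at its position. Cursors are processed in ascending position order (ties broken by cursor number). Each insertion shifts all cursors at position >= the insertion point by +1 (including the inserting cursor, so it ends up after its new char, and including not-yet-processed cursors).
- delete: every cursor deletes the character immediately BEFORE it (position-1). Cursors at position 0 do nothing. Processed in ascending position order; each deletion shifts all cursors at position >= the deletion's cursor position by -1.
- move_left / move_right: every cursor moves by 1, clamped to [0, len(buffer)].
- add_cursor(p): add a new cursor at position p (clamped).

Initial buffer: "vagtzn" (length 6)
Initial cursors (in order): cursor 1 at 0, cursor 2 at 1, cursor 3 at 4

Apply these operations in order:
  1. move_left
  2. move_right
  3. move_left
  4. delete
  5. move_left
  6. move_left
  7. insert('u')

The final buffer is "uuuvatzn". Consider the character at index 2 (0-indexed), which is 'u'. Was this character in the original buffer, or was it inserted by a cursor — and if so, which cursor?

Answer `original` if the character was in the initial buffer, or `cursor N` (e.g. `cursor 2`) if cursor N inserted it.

After op 1 (move_left): buffer="vagtzn" (len 6), cursors c1@0 c2@0 c3@3, authorship ......
After op 2 (move_right): buffer="vagtzn" (len 6), cursors c1@1 c2@1 c3@4, authorship ......
After op 3 (move_left): buffer="vagtzn" (len 6), cursors c1@0 c2@0 c3@3, authorship ......
After op 4 (delete): buffer="vatzn" (len 5), cursors c1@0 c2@0 c3@2, authorship .....
After op 5 (move_left): buffer="vatzn" (len 5), cursors c1@0 c2@0 c3@1, authorship .....
After op 6 (move_left): buffer="vatzn" (len 5), cursors c1@0 c2@0 c3@0, authorship .....
After op 7 (insert('u')): buffer="uuuvatzn" (len 8), cursors c1@3 c2@3 c3@3, authorship 123.....
Authorship (.=original, N=cursor N): 1 2 3 . . . . .
Index 2: author = 3

Answer: cursor 3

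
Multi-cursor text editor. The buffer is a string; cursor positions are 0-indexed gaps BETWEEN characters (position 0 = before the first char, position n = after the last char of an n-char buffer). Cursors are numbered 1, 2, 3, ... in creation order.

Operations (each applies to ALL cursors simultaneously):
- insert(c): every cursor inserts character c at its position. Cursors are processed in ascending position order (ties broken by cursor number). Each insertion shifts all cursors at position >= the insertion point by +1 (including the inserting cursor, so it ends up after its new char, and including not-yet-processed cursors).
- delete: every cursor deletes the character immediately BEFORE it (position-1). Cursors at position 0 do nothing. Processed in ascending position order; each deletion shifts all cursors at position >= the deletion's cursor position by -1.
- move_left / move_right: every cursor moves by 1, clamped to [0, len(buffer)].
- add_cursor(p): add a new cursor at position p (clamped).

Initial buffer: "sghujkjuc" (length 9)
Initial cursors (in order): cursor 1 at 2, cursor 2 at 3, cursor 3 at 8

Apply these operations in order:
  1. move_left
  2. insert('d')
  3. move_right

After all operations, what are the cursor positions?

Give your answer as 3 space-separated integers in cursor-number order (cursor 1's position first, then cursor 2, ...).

Answer: 3 5 11

Derivation:
After op 1 (move_left): buffer="sghujkjuc" (len 9), cursors c1@1 c2@2 c3@7, authorship .........
After op 2 (insert('d')): buffer="sdgdhujkjduc" (len 12), cursors c1@2 c2@4 c3@10, authorship .1.2.....3..
After op 3 (move_right): buffer="sdgdhujkjduc" (len 12), cursors c1@3 c2@5 c3@11, authorship .1.2.....3..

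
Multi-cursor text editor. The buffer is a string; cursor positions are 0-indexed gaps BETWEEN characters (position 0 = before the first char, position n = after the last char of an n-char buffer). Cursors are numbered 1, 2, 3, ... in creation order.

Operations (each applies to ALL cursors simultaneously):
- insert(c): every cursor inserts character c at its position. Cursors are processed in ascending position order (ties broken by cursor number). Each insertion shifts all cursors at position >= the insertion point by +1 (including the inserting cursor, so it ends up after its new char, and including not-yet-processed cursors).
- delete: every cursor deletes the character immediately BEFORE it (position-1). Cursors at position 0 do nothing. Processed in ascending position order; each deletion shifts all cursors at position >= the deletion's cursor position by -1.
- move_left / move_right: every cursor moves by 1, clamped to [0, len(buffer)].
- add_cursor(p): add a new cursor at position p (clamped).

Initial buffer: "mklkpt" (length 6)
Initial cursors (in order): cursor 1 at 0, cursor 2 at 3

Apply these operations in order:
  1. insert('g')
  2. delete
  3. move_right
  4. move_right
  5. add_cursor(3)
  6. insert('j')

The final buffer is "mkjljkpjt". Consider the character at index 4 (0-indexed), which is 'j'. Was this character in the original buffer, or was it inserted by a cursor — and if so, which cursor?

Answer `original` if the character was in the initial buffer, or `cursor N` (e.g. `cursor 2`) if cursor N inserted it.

After op 1 (insert('g')): buffer="gmklgkpt" (len 8), cursors c1@1 c2@5, authorship 1...2...
After op 2 (delete): buffer="mklkpt" (len 6), cursors c1@0 c2@3, authorship ......
After op 3 (move_right): buffer="mklkpt" (len 6), cursors c1@1 c2@4, authorship ......
After op 4 (move_right): buffer="mklkpt" (len 6), cursors c1@2 c2@5, authorship ......
After op 5 (add_cursor(3)): buffer="mklkpt" (len 6), cursors c1@2 c3@3 c2@5, authorship ......
After op 6 (insert('j')): buffer="mkjljkpjt" (len 9), cursors c1@3 c3@5 c2@8, authorship ..1.3..2.
Authorship (.=original, N=cursor N): . . 1 . 3 . . 2 .
Index 4: author = 3

Answer: cursor 3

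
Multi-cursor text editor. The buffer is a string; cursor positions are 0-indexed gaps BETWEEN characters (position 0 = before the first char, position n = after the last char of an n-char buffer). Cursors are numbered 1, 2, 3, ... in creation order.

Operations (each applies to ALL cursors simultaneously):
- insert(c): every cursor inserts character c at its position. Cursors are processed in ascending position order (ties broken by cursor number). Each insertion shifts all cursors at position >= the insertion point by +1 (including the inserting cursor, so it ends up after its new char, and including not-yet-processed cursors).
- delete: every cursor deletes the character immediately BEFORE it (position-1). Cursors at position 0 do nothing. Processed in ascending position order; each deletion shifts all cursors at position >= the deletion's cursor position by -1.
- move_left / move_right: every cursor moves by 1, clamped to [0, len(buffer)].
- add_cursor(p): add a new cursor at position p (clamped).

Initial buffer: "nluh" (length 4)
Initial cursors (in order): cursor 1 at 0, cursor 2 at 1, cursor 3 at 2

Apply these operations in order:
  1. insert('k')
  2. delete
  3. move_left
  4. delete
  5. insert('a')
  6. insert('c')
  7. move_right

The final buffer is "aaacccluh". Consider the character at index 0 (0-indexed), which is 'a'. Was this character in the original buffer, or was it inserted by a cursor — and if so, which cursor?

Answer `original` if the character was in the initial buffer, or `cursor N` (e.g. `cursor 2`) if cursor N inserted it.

Answer: cursor 1

Derivation:
After op 1 (insert('k')): buffer="knklkuh" (len 7), cursors c1@1 c2@3 c3@5, authorship 1.2.3..
After op 2 (delete): buffer="nluh" (len 4), cursors c1@0 c2@1 c3@2, authorship ....
After op 3 (move_left): buffer="nluh" (len 4), cursors c1@0 c2@0 c3@1, authorship ....
After op 4 (delete): buffer="luh" (len 3), cursors c1@0 c2@0 c3@0, authorship ...
After op 5 (insert('a')): buffer="aaaluh" (len 6), cursors c1@3 c2@3 c3@3, authorship 123...
After op 6 (insert('c')): buffer="aaacccluh" (len 9), cursors c1@6 c2@6 c3@6, authorship 123123...
After op 7 (move_right): buffer="aaacccluh" (len 9), cursors c1@7 c2@7 c3@7, authorship 123123...
Authorship (.=original, N=cursor N): 1 2 3 1 2 3 . . .
Index 0: author = 1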